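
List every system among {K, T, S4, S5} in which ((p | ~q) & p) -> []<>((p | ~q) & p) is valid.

S5

S5-tableau for the negation ~(((p | ~q) & p) -> []<>((p | ~q) & p)):
1. ~(((p | ~q) & p) -> []<>((p | ~q) & p)), 0
2. (p | ~q) & p, 0
3. ~[]<>((p | ~q) & p), 0
4. p | ~q, 0
5. p, 0
6. ~q, 0
7. ~<>((p | ~q) & p), 1
8. ~((p | ~q) & p), 0
9. ~((p | ~q) & p), 1
10. ~(p | ~q), 0
11. ~p, 0
12. q, 0
Accessibility: 0R0, 0R1, 1R0, 1R1
Branch closes: p and ~p both at 0.
Every branch closes (one shown): valid in S5.
S4-tableau for the negation ~(((p | ~q) & p) -> []<>((p | ~q) & p)):
1. ~(((p | ~q) & p) -> []<>((p | ~q) & p)), 0
2. (p | ~q) & p, 0
3. ~[]<>((p | ~q) & p), 0
4. p | ~q, 0
5. p, 0
6. ~q, 0
7. ~<>((p | ~q) & p), 1
8. ~((p | ~q) & p), 1
9. ~p, 1
Accessibility: 0R0, 0R1, 1R1
Complete open branch: countermodel on an S4-frame, so not valid in S4, nor in K, T (the same frame is also a K-frame and a T-frame).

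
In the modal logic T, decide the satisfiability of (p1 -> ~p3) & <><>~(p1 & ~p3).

Satisfiable

1. (p1 -> ~p3) & <><>~(p1 & ~p3), w0
2. p1 -> ~p3, w0   [&-rule on 1]
3. <><>~(p1 & ~p3), w0   [&-rule on 1]
4. ~p3, w0   [->-rule on 2 (branches; this branch)]
5. <>~(p1 & ~p3), w1   [<>-rule on 3: fresh world w1, w0Rw1]
6. ~(p1 & ~p3), w2   [<>-rule on 5: fresh world w2, w1Rw2]
7. p3, w2   [~&-rule on 6 (branches; this branch)]
Accessibility: w0Rw0, w0Rw1, w1Rw1, w1Rw2, w2Rw2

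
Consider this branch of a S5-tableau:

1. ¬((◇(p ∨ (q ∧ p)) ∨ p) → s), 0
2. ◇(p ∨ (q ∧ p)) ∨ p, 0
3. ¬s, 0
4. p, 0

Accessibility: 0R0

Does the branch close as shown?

Open

No atom appears with both signs at the same world.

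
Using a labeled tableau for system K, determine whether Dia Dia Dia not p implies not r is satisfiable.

1. Dia Dia Dia not p implies not r, w0
2. not r, w0   [implies-rule on 1 (branches; this branch)]

Satisfiable (open branch found)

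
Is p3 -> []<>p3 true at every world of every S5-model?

Valid in S5

Tableau for the negation ~(p3 -> []<>p3):
1. ~(p3 -> []<>p3), w0
2. p3, w0
3. ~[]<>p3, w0
4. ~<>p3, w1
5. ~p3, w0
Accessibility: w0Rw0, w0Rw1, w1Rw0, w1Rw1
Branch closes: p3 and ~p3 both at w0.
Every branch of the negation's tableau closes; the branch above is one of them.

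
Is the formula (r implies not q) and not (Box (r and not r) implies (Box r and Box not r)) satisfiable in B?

Unsatisfiable

1. (r implies not q) and not (Box (r and not r) implies (Box r and Box not r)), w0
2. r implies not q, w0
3. not (Box (r and not r) implies (Box r and Box not r)), w0
4. Box (r and not r), w0
5. not (Box r and Box not r), w0
6. r and not r, w0
7. r, w0
8. not r, w0
Accessibility: w0Rw0
Branch closes: r and not r both at w0.
Every branch closes; the branch above is one of them.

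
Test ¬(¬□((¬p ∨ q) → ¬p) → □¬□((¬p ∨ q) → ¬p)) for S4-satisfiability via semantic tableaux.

Yes, satisfiable

1. ¬(¬□((¬p ∨ q) → ¬p) → □¬□((¬p ∨ q) → ¬p)), u
2. ¬□((¬p ∨ q) → ¬p), u   [¬→-rule on 1]
3. ¬□¬□((¬p ∨ q) → ¬p), u   [¬→-rule on 1]
4. ¬((¬p ∨ q) → ¬p), v   [¬□-rule on 2: fresh world v, uRv]
5. ¬p ∨ q, v   [¬→-rule on 4]
6. p, v   [¬→-rule on 4]
7. q, v   [∨-rule on 5 (branches; this branch)]
8. □((¬p ∨ q) → ¬p), w   [¬□-rule on 3: fresh world w, uRw]
9. (¬p ∨ q) → ¬p, w   [□-rule on 8 via wRw]
10. ¬p, w   [→-rule on 9 (branches; this branch)]
Accessibility: uRu, uRv, uRw, vRv, wRw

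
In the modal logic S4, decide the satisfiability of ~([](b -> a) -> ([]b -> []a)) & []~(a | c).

Unsatisfiable (every branch closes)

1. ~([](b -> a) -> ([]b -> []a)) & []~(a | c), 0
2. ~([](b -> a) -> ([]b -> []a)), 0   [&-rule on 1]
3. []~(a | c), 0   [&-rule on 1]
4. [](b -> a), 0   [~->-rule on 2]
5. ~([]b -> []a), 0   [~->-rule on 2]
6. []b, 0   [~->-rule on 5]
7. ~[]a, 0   [~->-rule on 5]
8. ~(a | c), 0   [[]-rule on 3 via 0R0]
9. ~a, 0   [~|-rule on 8]
10. ~c, 0   [~|-rule on 8]
11. b -> a, 0   [[]-rule on 4 via 0R0]
12. b, 0   [[]-rule on 6 via 0R0]
13. a, 0   [->-rule on 11 (branches; this branch)]
Accessibility: 0R0
Branch closes: a and ~a both at 0.
Every branch closes; the branch above is one of them.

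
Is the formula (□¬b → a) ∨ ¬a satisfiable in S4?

Yes, satisfiable

1. (□¬b → a) ∨ ¬a, 0
2. ¬a, 0   [∨-rule on 1 (branches; this branch)]
Accessibility: 0R0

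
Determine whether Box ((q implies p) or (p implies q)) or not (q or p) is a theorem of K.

Tableau for the negation not (Box ((q implies p) or (p implies q)) or not (q or p)):
1. not (Box ((q implies p) or (p implies q)) or not (q or p)), 0
2. not Box ((q implies p) or (p implies q)), 0
3. q or p, 0
4. p, 0
5. not ((q implies p) or (p implies q)), 1
6. not (q implies p), 1
7. not (p implies q), 1
8. q, 1
9. not p, 1
10. p, 1
11. not q, 1
Accessibility: 0R1
Branch closes: p and not p both at 1.
All branches of the negation close; one closing branch shown above.

Valid in K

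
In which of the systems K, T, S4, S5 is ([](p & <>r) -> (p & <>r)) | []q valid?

T, S4, S5

K-tableau for the negation ~(([](p & <>r) -> (p & <>r)) | []q):
1. ~(([](p & <>r) -> (p & <>r)) | []q), w0
2. ~([](p & <>r) -> (p & <>r)), w0
3. ~[]q, w0
4. [](p & <>r), w0
5. ~(p & <>r), w0
6. ~<>r, w0
7. ~q, w1
8. p & <>r, w1
9. p, w1
10. <>r, w1
11. ~r, w1
12. r, w2
Accessibility: w0Rw1, w1Rw2
Complete open branch: countermodel on a K-frame, so not valid in K.
T-tableau for the negation ~(([](p & <>r) -> (p & <>r)) | []q):
1. ~(([](p & <>r) -> (p & <>r)) | []q), w0
2. ~([](p & <>r) -> (p & <>r)), w0
3. ~[]q, w0
4. [](p & <>r), w0
5. ~(p & <>r), w0
6. p & <>r, w0
7. p, w0
8. <>r, w0
9. ~<>r, w0
10. ~r, w0
11. ~q, w1
12. p & <>r, w1
13. p, w1
14. <>r, w1
15. ~r, w1
16. r, w2
17. p & <>r, w2
18. p, w2
19. <>r, w2
20. ~r, w2
Accessibility: w0Rw0, w0Rw1, w0Rw2, w1Rw1, w2Rw2
Branch closes: r and ~r both at w2.
Every branch closes (one shown): valid in T, hence also in S4, S5 (every theorem of T is a theorem of S4 and S5).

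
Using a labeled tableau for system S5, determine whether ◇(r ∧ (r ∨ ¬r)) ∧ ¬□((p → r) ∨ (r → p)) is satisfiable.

1. ◇(r ∧ (r ∨ ¬r)) ∧ ¬□((p → r) ∨ (r → p)), 0
2. ◇(r ∧ (r ∨ ¬r)), 0   [∧-rule on 1]
3. ¬□((p → r) ∨ (r → p)), 0   [∧-rule on 1]
4. r ∧ (r ∨ ¬r), 1   [◇-rule on 2: fresh world 1, 0R1]
5. r, 1   [∧-rule on 4]
6. r ∨ ¬r, 1   [∧-rule on 4]
7. ¬((p → r) ∨ (r → p)), 2   [¬□-rule on 3: fresh world 2, 0R2]
8. ¬(p → r), 2   [¬∨-rule on 7]
9. ¬(r → p), 2   [¬∨-rule on 7]
10. p, 2   [¬→-rule on 8]
11. ¬r, 2   [¬→-rule on 8]
12. r, 2   [¬→-rule on 9]
13. ¬p, 2   [¬→-rule on 9]
Accessibility: 0R0, 0R1, 0R2, 1R0, 1R1, 1R2, 2R0, 2R1, 2R2
Branch closes: r and ¬r both at 2.
Every branch closes; the branch above is one of them.

Unsatisfiable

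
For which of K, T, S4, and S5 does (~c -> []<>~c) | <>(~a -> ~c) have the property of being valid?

K-tableau for the negation ~((~c -> []<>~c) | <>(~a -> ~c)):
1. ~((~c -> []<>~c) | <>(~a -> ~c)), 0
2. ~(~c -> []<>~c), 0
3. ~<>(~a -> ~c), 0
4. ~c, 0
5. ~[]<>~c, 0
6. ~<>~c, 1
7. ~(~a -> ~c), 1
8. ~a, 1
9. c, 1
Accessibility: 0R1
Complete open branch: countermodel on a K-frame, so not valid in K.
T-tableau for the negation ~((~c -> []<>~c) | <>(~a -> ~c)):
1. ~((~c -> []<>~c) | <>(~a -> ~c)), 0
2. ~(~c -> []<>~c), 0
3. ~<>(~a -> ~c), 0
4. ~c, 0
5. ~[]<>~c, 0
6. ~(~a -> ~c), 0
7. ~a, 0
8. c, 0
Accessibility: 0R0
Branch closes: c and ~c both at 0.
Every branch closes (one shown): valid in T, hence also in S4, S5 (every theorem of T is a theorem of S4 and S5).

T, S4, S5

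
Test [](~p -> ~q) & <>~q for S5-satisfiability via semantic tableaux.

1. [](~p -> ~q) & <>~q, 0
2. [](~p -> ~q), 0
3. <>~q, 0
4. ~p -> ~q, 0
5. ~q, 0
6. ~q, 1
7. ~p -> ~q, 1
Accessibility: 0R0, 0R1, 1R0, 1R1

Satisfiable (open branch found)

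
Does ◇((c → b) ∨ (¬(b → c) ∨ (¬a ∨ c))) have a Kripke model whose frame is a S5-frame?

1. ◇((c → b) ∨ (¬(b → c) ∨ (¬a ∨ c))), u
2. (c → b) ∨ (¬(b → c) ∨ (¬a ∨ c)), v
3. ¬(b → c) ∨ (¬a ∨ c), v
4. ¬a ∨ c, v
5. c, v
Accessibility: uRu, uRv, vRu, vRv

Satisfiable (open branch found)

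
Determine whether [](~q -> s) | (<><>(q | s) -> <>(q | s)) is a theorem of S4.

Tableau for the negation ~([](~q -> s) | (<><>(q | s) -> <>(q | s))):
1. ~([](~q -> s) | (<><>(q | s) -> <>(q | s))), u
2. ~[](~q -> s), u
3. ~(<><>(q | s) -> <>(q | s)), u
4. <><>(q | s), u
5. ~<>(q | s), u
6. ~(q | s), u
7. ~q, u
8. ~s, u
9. ~(~q -> s), v
10. ~q, v
11. ~s, v
12. ~(q | s), v
13. <>(q | s), w
14. ~(q | s), w
15. ~q, w
16. ~s, w
17. q | s, x
18. ~(q | s), x
19. ~q, x
20. ~s, x
21. s, x
Accessibility: uRu, uRv, uRw, uRx, vRv, wRw, wRx, xRx
Branch closes: s and ~s both at x.
Every branch of the negation's tableau closes; the branch above is one of them.

Yes, valid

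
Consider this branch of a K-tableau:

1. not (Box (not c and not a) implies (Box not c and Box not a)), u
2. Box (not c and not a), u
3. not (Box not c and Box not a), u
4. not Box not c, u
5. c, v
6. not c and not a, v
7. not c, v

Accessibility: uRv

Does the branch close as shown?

Closed

Both c and not c appear at v.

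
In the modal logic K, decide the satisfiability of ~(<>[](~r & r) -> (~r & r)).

1. ~(<>[](~r & r) -> (~r & r)), u
2. <>[](~r & r), u   [~->-rule on 1]
3. ~(~r & r), u   [~->-rule on 1]
4. ~r, u   [~&-rule on 3 (branches; this branch)]
5. [](~r & r), v   [<>-rule on 2: fresh world v, uRv]
Accessibility: uRv

Satisfiable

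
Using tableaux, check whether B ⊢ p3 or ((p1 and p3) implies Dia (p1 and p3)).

Valid

Tableau for the negation not (p3 or ((p1 and p3) implies Dia (p1 and p3))):
1. not (p3 or ((p1 and p3) implies Dia (p1 and p3))), u
2. not p3, u   [neg-or-rule on 1]
3. not ((p1 and p3) implies Dia (p1 and p3)), u   [neg-or-rule on 1]
4. p1 and p3, u   [neg-implies-rule on 3]
5. not Dia (p1 and p3), u   [neg-implies-rule on 3]
6. p1, u   [and-rule on 4]
7. p3, u   [and-rule on 4]
Accessibility: uRu
Branch closes: p3 and not p3 both at u.
Every branch of the negation's tableau closes; the branch above is one of them.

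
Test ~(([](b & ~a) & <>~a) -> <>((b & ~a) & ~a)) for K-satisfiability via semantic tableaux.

1. ~(([](b & ~a) & <>~a) -> <>((b & ~a) & ~a)), u
2. [](b & ~a) & <>~a, u
3. ~<>((b & ~a) & ~a), u
4. [](b & ~a), u
5. <>~a, u
6. ~a, v
7. ~((b & ~a) & ~a), v
8. b & ~a, v
9. b, v
10. ~(b & ~a), v
11. a, v
Accessibility: uRv
Branch closes: a and ~a both at v.
Every branch closes; the branch above is one of them.

Unsatisfiable (every branch closes)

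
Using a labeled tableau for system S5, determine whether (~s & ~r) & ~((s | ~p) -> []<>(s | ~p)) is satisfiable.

No, unsatisfiable

1. (~s & ~r) & ~((s | ~p) -> []<>(s | ~p)), w0
2. ~s & ~r, w0   [&-rule on 1]
3. ~((s | ~p) -> []<>(s | ~p)), w0   [&-rule on 1]
4. ~s, w0   [&-rule on 2]
5. ~r, w0   [&-rule on 2]
6. s | ~p, w0   [~->-rule on 3]
7. ~[]<>(s | ~p), w0   [~->-rule on 3]
8. ~p, w0   [|-rule on 6 (branches; this branch)]
9. ~<>(s | ~p), w1   [~[]-rule on 7: fresh world w1, w0Rw1]
10. ~(s | ~p), w0   [~<>-rule on 9 via w1Rw0]
11. p, w0   [~|-rule on 10]
Accessibility: w0Rw0, w0Rw1, w1Rw0, w1Rw1
Branch closes: p and ~p both at w0.
All branches of the tableau close; one closing branch shown above.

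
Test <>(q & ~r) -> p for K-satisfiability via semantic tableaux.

1. <>(q & ~r) -> p, w0
2. p, w0   [->-rule on 1 (branches; this branch)]

Satisfiable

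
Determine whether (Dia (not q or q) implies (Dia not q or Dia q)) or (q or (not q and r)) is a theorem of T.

Valid in T

Tableau for the negation not ((Dia (not q or q) implies (Dia not q or Dia q)) or (q or (not q and r))):
1. not ((Dia (not q or q) implies (Dia not q or Dia q)) or (q or (not q and r))), 0
2. not (Dia (not q or q) implies (Dia not q or Dia q)), 0   [neg-or-rule on 1]
3. not (q or (not q and r)), 0   [neg-or-rule on 1]
4. Dia (not q or q), 0   [neg-implies-rule on 2]
5. not (Dia not q or Dia q), 0   [neg-implies-rule on 2]
6. not q, 0   [neg-or-rule on 3]
7. not (not q and r), 0   [neg-or-rule on 3]
8. not Dia not q, 0   [neg-or-rule on 5]
9. not Dia q, 0   [neg-or-rule on 5]
10. q, 0   [neg-Dia-rule on 8 via 0R0]
Accessibility: 0R0
Branch closes: q and not q both at 0.
All branches of the negation close; one closing branch shown above.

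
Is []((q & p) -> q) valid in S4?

Valid in S4

Tableau for the negation ~[]((q & p) -> q):
1. ~[]((q & p) -> q), 0
2. ~((q & p) -> q), 1   [~[]-rule on 1: fresh world 1, 0R1]
3. q & p, 1   [~->-rule on 2]
4. ~q, 1   [~->-rule on 2]
5. q, 1   [&-rule on 3]
6. p, 1   [&-rule on 3]
Accessibility: 0R0, 0R1, 1R1
Branch closes: q and ~q both at 1.
All branches of the negation close; one closing branch shown above.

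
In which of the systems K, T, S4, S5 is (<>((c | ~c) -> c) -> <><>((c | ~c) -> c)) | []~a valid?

T-tableau for the negation ~((<>((c | ~c) -> c) -> <><>((c | ~c) -> c)) | []~a):
1. ~((<>((c | ~c) -> c) -> <><>((c | ~c) -> c)) | []~a), u
2. ~(<>((c | ~c) -> c) -> <><>((c | ~c) -> c)), u   [~|-rule on 1]
3. ~[]~a, u   [~|-rule on 1]
4. <>((c | ~c) -> c), u   [~->-rule on 2]
5. ~<><>((c | ~c) -> c), u   [~->-rule on 2]
6. ~<>((c | ~c) -> c), u   [~<>-rule on 5 via uRu]
7. ~((c | ~c) -> c), u   [~<>-rule on 6 via uRu]
8. c | ~c, u   [~->-rule on 7]
9. ~c, u   [~->-rule on 7]
10. a, v   [~[]-rule on 3: fresh world v, uRv]
11. ~<>((c | ~c) -> c), v   [~<>-rule on 5 via uRv]
12. ~((c | ~c) -> c), v   [~<>-rule on 6 via uRv]
13. c | ~c, v   [~->-rule on 12]
14. ~c, v   [~->-rule on 12]
15. (c | ~c) -> c, w   [<>-rule on 4: fresh world w, uRw]
16. ~<>((c | ~c) -> c), w   [~<>-rule on 5 via uRw]
17. ~((c | ~c) -> c), w   [~<>-rule on 6 via uRw]
18. c | ~c, w   [~->-rule on 17]
19. ~c, w   [~->-rule on 17]
20. ~(c | ~c), w   [->-rule on 15 (branches; this branch)]
21. c, w   [~|-rule on 20]
Accessibility: uRu, uRv, uRw, vRv, wRw
Branch closes: c and ~c both at w.
Every branch closes (one shown): valid in T, hence also in S4, S5 (every theorem of T is a theorem of S4 and S5).
K-tableau for the negation ~((<>((c | ~c) -> c) -> <><>((c | ~c) -> c)) | []~a):
1. ~((<>((c | ~c) -> c) -> <><>((c | ~c) -> c)) | []~a), u
2. ~(<>((c | ~c) -> c) -> <><>((c | ~c) -> c)), u   [~|-rule on 1]
3. ~[]~a, u   [~|-rule on 1]
4. <>((c | ~c) -> c), u   [~->-rule on 2]
5. ~<><>((c | ~c) -> c), u   [~->-rule on 2]
6. a, v   [~[]-rule on 3: fresh world v, uRv]
7. ~<>((c | ~c) -> c), v   [~<>-rule on 5 via uRv]
8. (c | ~c) -> c, w   [<>-rule on 4: fresh world w, uRw]
9. ~<>((c | ~c) -> c), w   [~<>-rule on 5 via uRw]
10. c, w   [->-rule on 8 (branches; this branch)]
Accessibility: uRv, uRw
Complete open branch: countermodel on a K-frame, so not valid in K.

T, S4, S5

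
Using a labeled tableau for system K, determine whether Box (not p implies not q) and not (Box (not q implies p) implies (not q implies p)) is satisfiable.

Satisfiable

1. Box (not p implies not q) and not (Box (not q implies p) implies (not q implies p)), u
2. Box (not p implies not q), u
3. not (Box (not q implies p) implies (not q implies p)), u
4. Box (not q implies p), u
5. not (not q implies p), u
6. not q, u
7. not p, u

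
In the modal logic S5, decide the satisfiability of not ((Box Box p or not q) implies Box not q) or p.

1. not ((Box Box p or not q) implies Box not q) or p, w0
2. p, w0
Accessibility: w0Rw0

Yes, satisfiable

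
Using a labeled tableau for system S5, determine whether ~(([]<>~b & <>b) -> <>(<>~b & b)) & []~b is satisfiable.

1. ~(([]<>~b & <>b) -> <>(<>~b & b)) & []~b, u
2. ~(([]<>~b & <>b) -> <>(<>~b & b)), u
3. []~b, u
4. []<>~b & <>b, u
5. ~<>(<>~b & b), u
6. []<>~b, u
7. <>b, u
8. ~b, u
9. ~(<>~b & b), u
10. <>~b, u
11. b, v
12. ~b, v
Accessibility: uRu, uRv, vRu, vRv
Branch closes: b and ~b both at v.
All branches of the tableau close; one closing branch shown above.

No, unsatisfiable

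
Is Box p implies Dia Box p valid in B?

Tableau for the negation not (Box p implies Dia Box p):
1. not (Box p implies Dia Box p), w0
2. Box p, w0
3. not Dia Box p, w0
4. p, w0
5. not Box p, w0
6. not p, w1
7. p, w1
Accessibility: w0Rw0, w0Rw1, w1Rw0, w1Rw1
Branch closes: p and not p both at w1.
All branches of the negation close; one closing branch shown above.

Valid in B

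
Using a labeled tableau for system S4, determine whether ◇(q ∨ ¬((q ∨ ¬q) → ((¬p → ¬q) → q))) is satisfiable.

Satisfiable (open branch found)

1. ◇(q ∨ ¬((q ∨ ¬q) → ((¬p → ¬q) → q))), u
2. q ∨ ¬((q ∨ ¬q) → ((¬p → ¬q) → q)), v
3. ¬((q ∨ ¬q) → ((¬p → ¬q) → q)), v
4. q ∨ ¬q, v
5. ¬((¬p → ¬q) → q), v
6. ¬p → ¬q, v
7. ¬q, v
Accessibility: uRu, uRv, vRv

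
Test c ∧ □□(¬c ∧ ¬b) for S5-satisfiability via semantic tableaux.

1. c ∧ □□(¬c ∧ ¬b), u
2. c, u
3. □□(¬c ∧ ¬b), u
4. □(¬c ∧ ¬b), u
5. ¬c ∧ ¬b, u
6. ¬c, u
7. ¬b, u
Accessibility: uRu
Branch closes: c and ¬c both at u.
All branches of the tableau close; one closing branch shown above.

Unsatisfiable (every branch closes)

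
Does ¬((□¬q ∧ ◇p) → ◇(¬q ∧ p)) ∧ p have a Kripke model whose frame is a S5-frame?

1. ¬((□¬q ∧ ◇p) → ◇(¬q ∧ p)) ∧ p, w0
2. ¬((□¬q ∧ ◇p) → ◇(¬q ∧ p)), w0   [∧-rule on 1]
3. p, w0   [∧-rule on 1]
4. □¬q ∧ ◇p, w0   [¬→-rule on 2]
5. ¬◇(¬q ∧ p), w0   [¬→-rule on 2]
6. □¬q, w0   [∧-rule on 4]
7. ◇p, w0   [∧-rule on 4]
8. ¬(¬q ∧ p), w0   [¬◇-rule on 5 via w0Rw0]
9. ¬q, w0   [□-rule on 6 via w0Rw0]
10. ¬p, w0   [¬∧-rule on 8 (branches; this branch)]
Accessibility: w0Rw0
Branch closes: p and ¬p both at w0.
All branches of the tableau close; one closing branch shown above.

Unsatisfiable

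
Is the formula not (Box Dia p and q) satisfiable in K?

1. not (Box Dia p and q), 0
2. not q, 0

Yes, satisfiable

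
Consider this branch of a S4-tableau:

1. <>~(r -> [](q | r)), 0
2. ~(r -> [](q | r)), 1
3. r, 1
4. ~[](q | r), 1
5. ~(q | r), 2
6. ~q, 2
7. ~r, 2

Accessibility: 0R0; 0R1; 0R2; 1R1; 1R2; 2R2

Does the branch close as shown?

No atom appears with both signs at the same world.

Open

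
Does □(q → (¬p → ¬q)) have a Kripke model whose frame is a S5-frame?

Satisfiable

1. □(q → (¬p → ¬q)), w0
2. q → (¬p → ¬q), w0
3. ¬p → ¬q, w0
4. ¬q, w0
Accessibility: w0Rw0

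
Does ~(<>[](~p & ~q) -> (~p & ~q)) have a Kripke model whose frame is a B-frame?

1. ~(<>[](~p & ~q) -> (~p & ~q)), 0
2. <>[](~p & ~q), 0
3. ~(~p & ~q), 0
4. q, 0
5. [](~p & ~q), 1
6. ~p & ~q, 0
7. ~p, 0
8. ~q, 0
Accessibility: 0R0, 0R1, 1R0, 1R1
Branch closes: q and ~q both at 0.
Every branch closes; the branch above is one of them.

Unsatisfiable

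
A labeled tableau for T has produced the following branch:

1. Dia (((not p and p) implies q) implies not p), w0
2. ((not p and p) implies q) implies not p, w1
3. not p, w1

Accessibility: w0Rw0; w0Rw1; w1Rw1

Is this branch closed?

No world carries both an atom and its negation.

Not closed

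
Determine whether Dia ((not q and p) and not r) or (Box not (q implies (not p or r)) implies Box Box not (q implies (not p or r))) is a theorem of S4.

Valid

Tableau for the negation not (Dia ((not q and p) and not r) or (Box not (q implies (not p or r)) implies Box Box not (q implies (not p or r)))):
1. not (Dia ((not q and p) and not r) or (Box not (q implies (not p or r)) implies Box Box not (q implies (not p or r)))), 0
2. not Dia ((not q and p) and not r), 0   [neg-or-rule on 1]
3. not (Box not (q implies (not p or r)) implies Box Box not (q implies (not p or r))), 0   [neg-or-rule on 1]
4. Box not (q implies (not p or r)), 0   [neg-implies-rule on 3]
5. not Box Box not (q implies (not p or r)), 0   [neg-implies-rule on 3]
6. not ((not q and p) and not r), 0   [neg-Dia-rule on 2 via 0R0]
7. not (q implies (not p or r)), 0   [Box-rule on 4 via 0R0]
8. q, 0   [neg-implies-rule on 7]
9. not (not p or r), 0   [neg-implies-rule on 7]
10. p, 0   [neg-or-rule on 9]
11. not r, 0   [neg-or-rule on 9]
12. not (not q and p), 0   [neg-and-rule on 6 (branches; this branch)]
13. not Box not (q implies (not p or r)), 1   [neg-Box-rule on 5: fresh world 1, 0R1]
14. not ((not q and p) and not r), 1   [neg-Dia-rule on 2 via 0R1]
15. not (q implies (not p or r)), 1   [Box-rule on 4 via 0R1]
16. q, 1   [neg-implies-rule on 15]
17. not (not p or r), 1   [neg-implies-rule on 15]
18. p, 1   [neg-or-rule on 17]
19. not r, 1   [neg-or-rule on 17]
20. not (not q and p), 1   [neg-and-rule on 14 (branches; this branch)]
21. q implies (not p or r), 2   [neg-Box-rule on 13: fresh world 2, 1R2]
22. not ((not q and p) and not r), 2   [neg-Dia-rule on 2 via 0R2]
23. not (q implies (not p or r)), 2   [Box-rule on 4 via 0R2]
24. q, 2   [neg-implies-rule on 23]
25. not (not p or r), 2   [neg-implies-rule on 23]
26. p, 2   [neg-or-rule on 25]
27. not r, 2   [neg-or-rule on 25]
28. not p or r, 2   [implies-rule on 21 (branches; this branch)]
29. not (not q and p), 2   [neg-and-rule on 22 (branches; this branch)]
30. r, 2   [or-rule on 28 (branches; this branch)]
Accessibility: 0R0, 0R1, 0R2, 1R1, 1R2, 2R2
Branch closes: r and not r both at 2.
All branches of the negation close; one closing branch shown above.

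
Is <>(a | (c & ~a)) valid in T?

Invalid (countermodel exists)

Tableau for the negation ~<>(a | (c & ~a)):
1. ~<>(a | (c & ~a)), w0
2. ~(a | (c & ~a)), w0   [~<>-rule on 1 via w0Rw0]
3. ~a, w0   [~|-rule on 2]
4. ~(c & ~a), w0   [~|-rule on 2]
5. ~c, w0   [~&-rule on 4 (branches; this branch)]
Accessibility: w0Rw0
The negation has an open branch (countermodel exists).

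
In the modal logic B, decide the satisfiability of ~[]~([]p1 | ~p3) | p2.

1. ~[]~([]p1 | ~p3) | p2, 0
2. p2, 0   [|-rule on 1 (branches; this branch)]
Accessibility: 0R0

Yes, satisfiable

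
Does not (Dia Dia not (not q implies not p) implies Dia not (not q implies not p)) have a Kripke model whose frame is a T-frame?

1. not (Dia Dia not (not q implies not p) implies Dia not (not q implies not p)), 0
2. Dia Dia not (not q implies not p), 0
3. not Dia not (not q implies not p), 0
4. not q implies not p, 0
5. not p, 0
6. Dia not (not q implies not p), 1
7. not q implies not p, 1
8. not p, 1
9. not (not q implies not p), 2
10. not q, 2
11. p, 2
Accessibility: 0R0, 0R1, 1R1, 1R2, 2R2

Yes, satisfiable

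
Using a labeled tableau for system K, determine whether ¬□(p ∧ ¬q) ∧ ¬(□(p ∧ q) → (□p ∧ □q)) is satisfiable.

No, unsatisfiable

1. ¬□(p ∧ ¬q) ∧ ¬(□(p ∧ q) → (□p ∧ □q)), u
2. ¬□(p ∧ ¬q), u
3. ¬(□(p ∧ q) → (□p ∧ □q)), u
4. □(p ∧ q), u
5. ¬(□p ∧ □q), u
6. ¬□q, u
7. ¬(p ∧ ¬q), v
8. p ∧ q, v
9. p, v
10. q, v
11. ¬q, w
12. p ∧ q, w
13. p, w
14. q, w
Accessibility: uRv, uRw
Branch closes: q and ¬q both at w.
All branches of the tableau close; one closing branch shown above.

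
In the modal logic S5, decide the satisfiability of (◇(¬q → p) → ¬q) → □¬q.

Yes, satisfiable

1. (◇(¬q → p) → ¬q) → □¬q, w0
2. □¬q, w0
3. ¬q, w0
Accessibility: w0Rw0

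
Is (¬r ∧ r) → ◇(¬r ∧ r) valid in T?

Yes, valid

Tableau for the negation ¬((¬r ∧ r) → ◇(¬r ∧ r)):
1. ¬((¬r ∧ r) → ◇(¬r ∧ r)), u
2. ¬r ∧ r, u
3. ¬◇(¬r ∧ r), u
4. ¬r, u
5. r, u
Accessibility: uRu
Branch closes: r and ¬r both at u.
Every branch of the negation's tableau closes; the branch above is one of them.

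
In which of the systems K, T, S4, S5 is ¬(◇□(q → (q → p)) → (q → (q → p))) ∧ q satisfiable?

S5-tableau for the formula:
1. ¬(◇□(q → (q → p)) → (q → (q → p))) ∧ q, w0
2. ¬(◇□(q → (q → p)) → (q → (q → p))), w0
3. q, w0
4. ◇□(q → (q → p)), w0
5. ¬(q → (q → p)), w0
6. ¬(q → p), w0
7. ¬p, w0
8. □(q → (q → p)), w1
9. q → (q → p), w0
10. q → (q → p), w1
11. q → p, w0
12. q → p, w1
13. p, w0
Accessibility: w0Rw0, w0Rw1, w1Rw0, w1Rw1
Branch closes: p and ¬p both at w0.
Every branch closes (one shown): unsatisfiable in S5.
S4-tableau for the formula:
1. ¬(◇□(q → (q → p)) → (q → (q → p))) ∧ q, w0
2. ¬(◇□(q → (q → p)) → (q → (q → p))), w0
3. q, w0
4. ◇□(q → (q → p)), w0
5. ¬(q → (q → p)), w0
6. ¬(q → p), w0
7. ¬p, w0
8. □(q → (q → p)), w1
9. q → (q → p), w1
10. q → p, w1
11. p, w1
Accessibility: w0Rw0, w0Rw1, w1Rw1
Complete open branch: satisfiable in S4, hence also in K, T (this S4-model is also a K-model and a T-model).

K, T, S4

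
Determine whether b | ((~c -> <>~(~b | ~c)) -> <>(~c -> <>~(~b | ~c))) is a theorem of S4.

Yes, valid

Tableau for the negation ~(b | ((~c -> <>~(~b | ~c)) -> <>(~c -> <>~(~b | ~c)))):
1. ~(b | ((~c -> <>~(~b | ~c)) -> <>(~c -> <>~(~b | ~c)))), 0
2. ~b, 0
3. ~((~c -> <>~(~b | ~c)) -> <>(~c -> <>~(~b | ~c))), 0
4. ~c -> <>~(~b | ~c), 0
5. ~<>(~c -> <>~(~b | ~c)), 0
6. ~(~c -> <>~(~b | ~c)), 0
7. ~c, 0
8. ~<>~(~b | ~c), 0
9. ~b | ~c, 0
10. <>~(~b | ~c), 0
11. ~(~b | ~c), 1
12. b, 1
13. c, 1
14. ~(~c -> <>~(~b | ~c)), 1
15. ~c, 1
16. ~<>~(~b | ~c), 1
Accessibility: 0R0, 0R1, 1R1
Branch closes: c and ~c both at 1.
Every branch of the negation's tableau closes; the branch above is one of them.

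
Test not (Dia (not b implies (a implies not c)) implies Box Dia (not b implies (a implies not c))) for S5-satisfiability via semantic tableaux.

Unsatisfiable

1. not (Dia (not b implies (a implies not c)) implies Box Dia (not b implies (a implies not c))), 0
2. Dia (not b implies (a implies not c)), 0
3. not Box Dia (not b implies (a implies not c)), 0
4. not b implies (a implies not c), 1
5. a implies not c, 1
6. not c, 1
7. not Dia (not b implies (a implies not c)), 2
8. not (not b implies (a implies not c)), 0
9. not b, 0
10. not (a implies not c), 0
11. a, 0
12. c, 0
13. not (not b implies (a implies not c)), 1
14. not b, 1
15. not (a implies not c), 1
16. a, 1
17. c, 1
Accessibility: 0R0, 0R1, 0R2, 1R0, 1R1, 1R2, 2R0, 2R1, 2R2
Branch closes: c and not c both at 1.
All branches of the tableau close; one closing branch shown above.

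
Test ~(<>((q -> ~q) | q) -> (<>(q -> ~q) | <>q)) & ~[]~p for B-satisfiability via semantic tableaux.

Unsatisfiable

1. ~(<>((q -> ~q) | q) -> (<>(q -> ~q) | <>q)) & ~[]~p, 0
2. ~(<>((q -> ~q) | q) -> (<>(q -> ~q) | <>q)), 0   [&-rule on 1]
3. ~[]~p, 0   [&-rule on 1]
4. <>((q -> ~q) | q), 0   [~->-rule on 2]
5. ~(<>(q -> ~q) | <>q), 0   [~->-rule on 2]
6. ~<>(q -> ~q), 0   [~|-rule on 5]
7. ~<>q, 0   [~|-rule on 5]
8. ~(q -> ~q), 0   [~<>-rule on 6 via 0R0]
9. q, 0   [~->-rule on 8]
10. ~q, 0   [~<>-rule on 7 via 0R0]
Accessibility: 0R0
Branch closes: q and ~q both at 0.
(One branch shown.) All branches close.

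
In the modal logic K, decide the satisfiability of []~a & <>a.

Unsatisfiable

1. []~a & <>a, 0
2. []~a, 0
3. <>a, 0
4. a, 1
5. ~a, 1
Accessibility: 0R1
Branch closes: a and ~a both at 1.
(One branch shown.) All branches close.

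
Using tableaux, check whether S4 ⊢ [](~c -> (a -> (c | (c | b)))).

Invalid (countermodel exists)

Tableau for the negation ~[](~c -> (a -> (c | (c | b)))):
1. ~[](~c -> (a -> (c | (c | b)))), u
2. ~(~c -> (a -> (c | (c | b)))), v   [~[]-rule on 1: fresh world v, uRv]
3. ~c, v   [~->-rule on 2]
4. ~(a -> (c | (c | b))), v   [~->-rule on 2]
5. a, v   [~->-rule on 4]
6. ~(c | (c | b)), v   [~->-rule on 4]
7. ~(c | b), v   [~|-rule on 6]
8. ~b, v   [~|-rule on 7]
Accessibility: uRu, uRv, vRv
The negation has an open branch (countermodel exists).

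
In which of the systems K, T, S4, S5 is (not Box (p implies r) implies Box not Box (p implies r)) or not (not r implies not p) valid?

S5-tableau for the negation not ((not Box (p implies r) implies Box not Box (p implies r)) or not (not r implies not p)):
1. not ((not Box (p implies r) implies Box not Box (p implies r)) or not (not r implies not p)), 0
2. not (not Box (p implies r) implies Box not Box (p implies r)), 0
3. not r implies not p, 0
4. not Box (p implies r), 0
5. not Box not Box (p implies r), 0
6. not p, 0
7. not (p implies r), 1
8. p, 1
9. not r, 1
10. Box (p implies r), 2
11. p implies r, 0
12. p implies r, 1
13. p implies r, 2
14. r, 0
15. r, 1
Accessibility: 0R0, 0R1, 0R2, 1R0, 1R1, 1R2, 2R0, 2R1, 2R2
Branch closes: r and not r both at 1.
Every branch closes (one shown): valid in S5.
S4-tableau for the negation not ((not Box (p implies r) implies Box not Box (p implies r)) or not (not r implies not p)):
1. not ((not Box (p implies r) implies Box not Box (p implies r)) or not (not r implies not p)), 0
2. not (not Box (p implies r) implies Box not Box (p implies r)), 0
3. not r implies not p, 0
4. not Box (p implies r), 0
5. not Box not Box (p implies r), 0
6. not p, 0
7. not (p implies r), 1
8. p, 1
9. not r, 1
10. Box (p implies r), 2
11. p implies r, 2
12. r, 2
Accessibility: 0R0, 0R1, 0R2, 1R1, 2R2
Complete open branch: countermodel on an S4-frame, so not valid in S4, nor in K, T (the same frame is also a K-frame and a T-frame).

S5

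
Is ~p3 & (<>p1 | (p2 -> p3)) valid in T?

No, not valid

Tableau for the negation ~(~p3 & (<>p1 | (p2 -> p3))):
1. ~(~p3 & (<>p1 | (p2 -> p3))), 0
2. ~(<>p1 | (p2 -> p3)), 0   [~&-rule on 1 (branches; this branch)]
3. ~<>p1, 0   [~|-rule on 2]
4. ~(p2 -> p3), 0   [~|-rule on 2]
5. p2, 0   [~->-rule on 4]
6. ~p3, 0   [~->-rule on 4]
7. ~p1, 0   [~<>-rule on 3 via 0R0]
Accessibility: 0R0
The negation has an open branch (countermodel exists).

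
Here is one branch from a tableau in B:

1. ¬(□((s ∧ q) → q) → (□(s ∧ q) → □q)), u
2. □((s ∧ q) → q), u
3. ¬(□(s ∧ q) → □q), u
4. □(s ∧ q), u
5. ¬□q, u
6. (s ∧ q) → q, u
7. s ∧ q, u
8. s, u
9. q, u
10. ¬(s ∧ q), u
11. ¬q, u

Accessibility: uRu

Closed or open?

Closed

Both q and ¬q appear at u.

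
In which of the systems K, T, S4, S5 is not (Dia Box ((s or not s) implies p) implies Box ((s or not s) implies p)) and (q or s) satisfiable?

S5-tableau for the formula:
1. not (Dia Box ((s or not s) implies p) implies Box ((s or not s) implies p)) and (q or s), w0
2. not (Dia Box ((s or not s) implies p) implies Box ((s or not s) implies p)), w0
3. q or s, w0
4. Dia Box ((s or not s) implies p), w0
5. not Box ((s or not s) implies p), w0
6. s, w0
7. Box ((s or not s) implies p), w1
8. (s or not s) implies p, w0
9. (s or not s) implies p, w1
10. p, w0
11. p, w1
12. not ((s or not s) implies p), w2
13. s or not s, w2
14. not p, w2
15. (s or not s) implies p, w2
16. not s, w2
17. not (s or not s), w2
18. s, w2
Accessibility: w0Rw0, w0Rw1, w0Rw2, w1Rw0, w1Rw1, w1Rw2, w2Rw0, w2Rw1, w2Rw2
Branch closes: s and not s both at w2.
Every branch closes (one shown): unsatisfiable in S5.
S4-tableau for the formula:
1. not (Dia Box ((s or not s) implies p) implies Box ((s or not s) implies p)) and (q or s), w0
2. not (Dia Box ((s or not s) implies p) implies Box ((s or not s) implies p)), w0
3. q or s, w0
4. Dia Box ((s or not s) implies p), w0
5. not Box ((s or not s) implies p), w0
6. s, w0
7. Box ((s or not s) implies p), w1
8. (s or not s) implies p, w1
9. p, w1
10. not ((s or not s) implies p), w2
11. s or not s, w2
12. not p, w2
13. not s, w2
Accessibility: w0Rw0, w0Rw1, w0Rw2, w1Rw1, w2Rw2
Complete open branch: satisfiable in S4, hence also in K, T (this S4-model is also a K-model and a T-model).

K, T, S4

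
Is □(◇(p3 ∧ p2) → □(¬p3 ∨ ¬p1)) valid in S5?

Tableau for the negation ¬□(◇(p3 ∧ p2) → □(¬p3 ∨ ¬p1)):
1. ¬□(◇(p3 ∧ p2) → □(¬p3 ∨ ¬p1)), 0
2. ¬(◇(p3 ∧ p2) → □(¬p3 ∨ ¬p1)), 1
3. ◇(p3 ∧ p2), 1
4. ¬□(¬p3 ∨ ¬p1), 1
5. p3 ∧ p2, 2
6. p3, 2
7. p2, 2
8. ¬(¬p3 ∨ ¬p1), 3
9. p3, 3
10. p1, 3
Accessibility: 0R0, 0R1, 0R2, 0R3, 1R0, 1R1, 1R2, 1R3, 2R0, 2R1, 2R2, 2R3, 3R0, 3R1, 3R2, 3R3
The negation has an open branch (countermodel exists).

No, not valid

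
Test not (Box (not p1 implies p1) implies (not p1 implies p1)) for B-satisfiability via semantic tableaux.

1. not (Box (not p1 implies p1) implies (not p1 implies p1)), 0
2. Box (not p1 implies p1), 0   [neg-implies-rule on 1]
3. not (not p1 implies p1), 0   [neg-implies-rule on 1]
4. not p1, 0   [neg-implies-rule on 3]
5. not p1 implies p1, 0   [Box-rule on 2 via 0R0]
6. p1, 0   [implies-rule on 5 (branches; this branch)]
Accessibility: 0R0
Branch closes: p1 and not p1 both at 0.
(One branch shown.) All branches close.

Unsatisfiable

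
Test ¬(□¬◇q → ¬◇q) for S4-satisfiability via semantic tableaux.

Unsatisfiable

1. ¬(□¬◇q → ¬◇q), 0
2. □¬◇q, 0
3. ◇q, 0
4. ¬◇q, 0
5. ¬q, 0
6. q, 1
7. ¬◇q, 1
8. ¬q, 1
Accessibility: 0R0, 0R1, 1R1
Branch closes: q and ¬q both at 1.
All branches of the tableau close; one closing branch shown above.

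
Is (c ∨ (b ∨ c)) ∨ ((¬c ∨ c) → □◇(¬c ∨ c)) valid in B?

Tableau for the negation ¬((c ∨ (b ∨ c)) ∨ ((¬c ∨ c) → □◇(¬c ∨ c))):
1. ¬((c ∨ (b ∨ c)) ∨ ((¬c ∨ c) → □◇(¬c ∨ c))), u
2. ¬(c ∨ (b ∨ c)), u   [¬∨-rule on 1]
3. ¬((¬c ∨ c) → □◇(¬c ∨ c)), u   [¬∨-rule on 1]
4. ¬c, u   [¬∨-rule on 2]
5. ¬(b ∨ c), u   [¬∨-rule on 2]
6. ¬c ∨ c, u   [¬→-rule on 3]
7. ¬□◇(¬c ∨ c), u   [¬→-rule on 3]
8. ¬b, u   [¬∨-rule on 5]
9. ¬◇(¬c ∨ c), v   [¬□-rule on 7: fresh world v, uRv]
10. ¬(¬c ∨ c), u   [¬◇-rule on 9 via vRu]
11. c, u   [¬∨-rule on 10]
Accessibility: uRu, uRv, vRu, vRv
Branch closes: c and ¬c both at u.
Every branch of the negation's tableau closes; the branch above is one of them.

Valid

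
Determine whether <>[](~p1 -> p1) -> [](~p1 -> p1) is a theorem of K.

Tableau for the negation ~(<>[](~p1 -> p1) -> [](~p1 -> p1)):
1. ~(<>[](~p1 -> p1) -> [](~p1 -> p1)), 0
2. <>[](~p1 -> p1), 0
3. ~[](~p1 -> p1), 0
4. [](~p1 -> p1), 1
5. ~(~p1 -> p1), 2
6. ~p1, 2
Accessibility: 0R1, 0R2
The negation has an open branch (countermodel exists).

Invalid (countermodel exists)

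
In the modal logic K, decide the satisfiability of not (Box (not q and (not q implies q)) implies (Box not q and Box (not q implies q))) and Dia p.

1. not (Box (not q and (not q implies q)) implies (Box not q and Box (not q implies q))) and Dia p, 0
2. not (Box (not q and (not q implies q)) implies (Box not q and Box (not q implies q))), 0   [and-rule on 1]
3. Dia p, 0   [and-rule on 1]
4. Box (not q and (not q implies q)), 0   [neg-implies-rule on 2]
5. not (Box not q and Box (not q implies q)), 0   [neg-implies-rule on 2]
6. not Box (not q implies q), 0   [neg-and-rule on 5 (branches; this branch)]
7. p, 1   [Dia-rule on 3: fresh world 1, 0R1]
8. not q and (not q implies q), 1   [Box-rule on 4 via 0R1]
9. not q, 1   [and-rule on 8]
10. not q implies q, 1   [and-rule on 8]
11. q, 1   [implies-rule on 10 (branches; this branch)]
Accessibility: 0R1
Branch closes: q and not q both at 1.
All branches of the tableau close; one closing branch shown above.

No, unsatisfiable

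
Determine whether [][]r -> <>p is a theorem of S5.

Not valid

Tableau for the negation ~([][]r -> <>p):
1. ~([][]r -> <>p), 0
2. [][]r, 0
3. ~<>p, 0
4. []r, 0
5. ~p, 0
6. r, 0
Accessibility: 0R0
The negation has an open branch (countermodel exists).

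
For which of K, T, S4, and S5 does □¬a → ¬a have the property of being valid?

T, S4, S5

T-tableau for the negation ¬(□¬a → ¬a):
1. ¬(□¬a → ¬a), 0
2. □¬a, 0
3. a, 0
4. ¬a, 0
Accessibility: 0R0
Branch closes: a and ¬a both at 0.
Every branch closes (one shown): valid in T, hence also in S4, S5 (every theorem of T is a theorem of S4 and S5).
K-tableau for the negation ¬(□¬a → ¬a):
1. ¬(□¬a → ¬a), 0
2. □¬a, 0
3. a, 0
Complete open branch: countermodel on a K-frame, so not valid in K.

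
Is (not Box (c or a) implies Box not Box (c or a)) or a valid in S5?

Tableau for the negation not ((not Box (c or a) implies Box not Box (c or a)) or a):
1. not ((not Box (c or a) implies Box not Box (c or a)) or a), u
2. not (not Box (c or a) implies Box not Box (c or a)), u
3. not a, u
4. not Box (c or a), u
5. not Box not Box (c or a), u
6. not (c or a), v
7. not c, v
8. not a, v
9. Box (c or a), w
10. c or a, u
11. c or a, v
12. c or a, w
13. c, u
14. a, v
Accessibility: uRu, uRv, uRw, vRu, vRv, vRw, wRu, wRv, wRw
Branch closes: a and not a both at v.
Every branch of the negation's tableau closes; the branch above is one of them.

Valid in S5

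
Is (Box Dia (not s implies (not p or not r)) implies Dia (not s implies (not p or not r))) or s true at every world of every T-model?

Tableau for the negation not ((Box Dia (not s implies (not p or not r)) implies Dia (not s implies (not p or not r))) or s):
1. not ((Box Dia (not s implies (not p or not r)) implies Dia (not s implies (not p or not r))) or s), u
2. not (Box Dia (not s implies (not p or not r)) implies Dia (not s implies (not p or not r))), u
3. not s, u
4. Box Dia (not s implies (not p or not r)), u
5. not Dia (not s implies (not p or not r)), u
6. Dia (not s implies (not p or not r)), u
7. not (not s implies (not p or not r)), u
8. not (not p or not r), u
9. p, u
10. r, u
11. not s implies (not p or not r), v
12. Dia (not s implies (not p or not r)), v
13. not (not s implies (not p or not r)), v
14. not s, v
15. not (not p or not r), v
16. p, v
17. r, v
18. not p or not r, v
19. not r, v
Accessibility: uRu, uRv, vRv
Branch closes: r and not r both at v.
Every branch of the negation's tableau closes; the branch above is one of them.

Yes, valid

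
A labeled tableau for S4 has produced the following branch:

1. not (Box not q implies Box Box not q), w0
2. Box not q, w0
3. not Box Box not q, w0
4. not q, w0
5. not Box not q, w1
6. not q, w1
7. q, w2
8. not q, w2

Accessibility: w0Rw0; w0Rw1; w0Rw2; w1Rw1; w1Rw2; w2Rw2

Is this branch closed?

Both q and not q appear at w2.

Yes, closed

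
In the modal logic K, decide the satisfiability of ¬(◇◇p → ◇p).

Satisfiable (open branch found)

1. ¬(◇◇p → ◇p), u
2. ◇◇p, u
3. ¬◇p, u
4. ◇p, v
5. ¬p, v
6. p, w
Accessibility: uRv, vRw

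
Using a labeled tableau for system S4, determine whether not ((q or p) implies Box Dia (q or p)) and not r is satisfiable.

1. not ((q or p) implies Box Dia (q or p)) and not r, w0
2. not ((q or p) implies Box Dia (q or p)), w0
3. not r, w0
4. q or p, w0
5. not Box Dia (q or p), w0
6. p, w0
7. not Dia (q or p), w1
8. not (q or p), w1
9. not q, w1
10. not p, w1
Accessibility: w0Rw0, w0Rw1, w1Rw1

Yes, satisfiable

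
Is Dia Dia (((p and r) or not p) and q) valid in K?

No, not valid

Tableau for the negation not Dia Dia (((p and r) or not p) and q):
1. not Dia Dia (((p and r) or not p) and q), 0
The negation has an open branch (countermodel exists).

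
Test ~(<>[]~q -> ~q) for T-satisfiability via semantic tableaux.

Satisfiable

1. ~(<>[]~q -> ~q), u
2. <>[]~q, u
3. q, u
4. []~q, v
5. ~q, v
Accessibility: uRu, uRv, vRv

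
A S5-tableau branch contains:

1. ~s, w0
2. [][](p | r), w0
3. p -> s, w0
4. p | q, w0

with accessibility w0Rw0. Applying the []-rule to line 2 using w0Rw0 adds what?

[](p | r), w0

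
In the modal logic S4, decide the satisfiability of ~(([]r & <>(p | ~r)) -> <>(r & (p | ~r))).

1. ~(([]r & <>(p | ~r)) -> <>(r & (p | ~r))), 0
2. []r & <>(p | ~r), 0   [~->-rule on 1]
3. ~<>(r & (p | ~r)), 0   [~->-rule on 1]
4. []r, 0   [&-rule on 2]
5. <>(p | ~r), 0   [&-rule on 2]
6. ~(r & (p | ~r)), 0   [~<>-rule on 3 via 0R0]
7. r, 0   [[]-rule on 4 via 0R0]
8. ~(p | ~r), 0   [~&-rule on 6 (branches; this branch)]
9. ~p, 0   [~|-rule on 8]
10. p | ~r, 1   [<>-rule on 5: fresh world 1, 0R1]
11. ~(r & (p | ~r)), 1   [~<>-rule on 3 via 0R1]
12. r, 1   [[]-rule on 4 via 0R1]
13. p, 1   [|-rule on 10 (branches; this branch)]
14. ~(p | ~r), 1   [~&-rule on 11 (branches; this branch)]
15. ~p, 1   [~|-rule on 14]
Accessibility: 0R0, 0R1, 1R1
Branch closes: p and ~p both at 1.
Every branch closes; the branch above is one of them.

No, unsatisfiable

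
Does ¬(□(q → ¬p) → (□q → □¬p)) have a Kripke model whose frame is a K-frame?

1. ¬(□(q → ¬p) → (□q → □¬p)), u
2. □(q → ¬p), u   [¬→-rule on 1]
3. ¬(□q → □¬p), u   [¬→-rule on 1]
4. □q, u   [¬→-rule on 3]
5. ¬□¬p, u   [¬→-rule on 3]
6. p, v   [¬□-rule on 5: fresh world v, uRv]
7. q → ¬p, v   [□-rule on 2 via uRv]
8. q, v   [□-rule on 4 via uRv]
9. ¬p, v   [→-rule on 7 (branches; this branch)]
Accessibility: uRv
Branch closes: p and ¬p both at v.
All branches of the tableau close; one closing branch shown above.

Unsatisfiable (every branch closes)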